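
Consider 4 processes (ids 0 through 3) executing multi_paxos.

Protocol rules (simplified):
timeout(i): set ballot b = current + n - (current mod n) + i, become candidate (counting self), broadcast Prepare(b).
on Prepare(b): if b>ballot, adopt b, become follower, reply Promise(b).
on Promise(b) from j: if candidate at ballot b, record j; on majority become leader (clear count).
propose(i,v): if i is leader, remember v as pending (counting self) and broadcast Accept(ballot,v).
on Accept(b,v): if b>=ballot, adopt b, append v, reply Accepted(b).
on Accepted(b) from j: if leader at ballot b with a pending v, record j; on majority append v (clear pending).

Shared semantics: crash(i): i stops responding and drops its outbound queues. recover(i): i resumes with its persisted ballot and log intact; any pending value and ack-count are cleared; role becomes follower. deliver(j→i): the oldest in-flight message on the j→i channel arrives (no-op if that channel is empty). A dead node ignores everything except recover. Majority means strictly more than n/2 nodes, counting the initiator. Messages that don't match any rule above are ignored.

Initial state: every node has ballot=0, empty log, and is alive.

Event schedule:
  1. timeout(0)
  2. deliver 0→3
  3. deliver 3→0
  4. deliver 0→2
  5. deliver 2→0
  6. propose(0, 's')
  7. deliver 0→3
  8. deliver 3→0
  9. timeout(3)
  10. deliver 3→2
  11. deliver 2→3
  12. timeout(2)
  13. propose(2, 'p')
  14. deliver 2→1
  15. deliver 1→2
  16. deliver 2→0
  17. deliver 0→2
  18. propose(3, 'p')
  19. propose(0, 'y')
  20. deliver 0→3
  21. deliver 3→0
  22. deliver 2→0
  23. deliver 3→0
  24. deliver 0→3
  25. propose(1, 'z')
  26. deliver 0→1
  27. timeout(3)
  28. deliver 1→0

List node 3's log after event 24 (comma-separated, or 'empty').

s

step 1 timeout(0): 0={cand,b=4,log=-}
step 2 deliver 0→3: 3={foll,b=4,log=-}
step 3 deliver 3→0: —
step 4 deliver 0→2: 2={foll,b=4,log=-}
step 5 deliver 2→0: 0={lead,b=4,log=-}
step 6 propose(0,'s'): —
step 7 deliver 0→3: 3={foll,b=4,log=s}
step 8 deliver 3→0: —
step 9 timeout(3): 3={cand,b=11,log=s}
step 10 deliver 3→2: 2={foll,b=11,log=-}
step 11 deliver 2→3: —
step 12 timeout(2): 2={cand,b=14,log=-}
step 13 propose(2,'p'): —
step 14 deliver 2→1: 1={foll,b=14,log=-}
step 15 deliver 1→2: —
step 16 deliver 2→0: 0={foll,b=14,log=-}
step 17 deliver 0→2: —
step 18 propose(3,'p'): —
step 19 propose(0,'y'): —
step 20 deliver 0→3: —
step 21 deliver 3→0: —
step 22 deliver 2→0: —
step 23 deliver 3→0: —
step 24 deliver 0→3: —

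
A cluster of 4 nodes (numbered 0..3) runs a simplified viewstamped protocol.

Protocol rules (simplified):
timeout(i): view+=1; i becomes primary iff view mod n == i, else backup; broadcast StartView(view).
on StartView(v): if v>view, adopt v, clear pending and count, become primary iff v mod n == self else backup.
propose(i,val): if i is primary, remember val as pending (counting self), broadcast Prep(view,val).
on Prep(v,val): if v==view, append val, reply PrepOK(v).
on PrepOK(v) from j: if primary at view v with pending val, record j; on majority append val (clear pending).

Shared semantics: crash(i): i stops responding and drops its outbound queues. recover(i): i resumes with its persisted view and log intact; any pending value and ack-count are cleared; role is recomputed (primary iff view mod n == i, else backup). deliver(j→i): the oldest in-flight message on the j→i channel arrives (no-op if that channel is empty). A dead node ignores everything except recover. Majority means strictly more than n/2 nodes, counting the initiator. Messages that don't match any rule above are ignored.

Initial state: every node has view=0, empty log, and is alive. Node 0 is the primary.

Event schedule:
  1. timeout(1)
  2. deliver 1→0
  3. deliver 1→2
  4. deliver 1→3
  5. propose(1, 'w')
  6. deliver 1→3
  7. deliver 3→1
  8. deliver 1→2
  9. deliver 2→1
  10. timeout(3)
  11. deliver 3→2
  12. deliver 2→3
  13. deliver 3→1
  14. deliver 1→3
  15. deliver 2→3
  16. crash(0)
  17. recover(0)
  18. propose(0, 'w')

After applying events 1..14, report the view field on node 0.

after 1 — timeout(1): n1:prim/v1/[-]
after 2 — deliver 1→0: n0:back/v1/[-]
after 3 — deliver 1→2: n2:back/v1/[-]
after 4 — deliver 1→3: n3:back/v1/[-]
after 5 — propose(1,'w'): ·
after 6 — deliver 1→3: n3:back/v1/[w]
after 7 — deliver 3→1: ·
after 8 — deliver 1→2: n2:back/v1/[w]
after 9 — deliver 2→1: n1:prim/v1/[w]
after 10 — timeout(3): n3:back/v2/[w]
after 11 — deliver 3→2: n2:prim/v2/[w]
after 12 — deliver 2→3: ·
after 13 — deliver 3→1: n1:back/v2/[w]
after 14 — deliver 1→3: ·

1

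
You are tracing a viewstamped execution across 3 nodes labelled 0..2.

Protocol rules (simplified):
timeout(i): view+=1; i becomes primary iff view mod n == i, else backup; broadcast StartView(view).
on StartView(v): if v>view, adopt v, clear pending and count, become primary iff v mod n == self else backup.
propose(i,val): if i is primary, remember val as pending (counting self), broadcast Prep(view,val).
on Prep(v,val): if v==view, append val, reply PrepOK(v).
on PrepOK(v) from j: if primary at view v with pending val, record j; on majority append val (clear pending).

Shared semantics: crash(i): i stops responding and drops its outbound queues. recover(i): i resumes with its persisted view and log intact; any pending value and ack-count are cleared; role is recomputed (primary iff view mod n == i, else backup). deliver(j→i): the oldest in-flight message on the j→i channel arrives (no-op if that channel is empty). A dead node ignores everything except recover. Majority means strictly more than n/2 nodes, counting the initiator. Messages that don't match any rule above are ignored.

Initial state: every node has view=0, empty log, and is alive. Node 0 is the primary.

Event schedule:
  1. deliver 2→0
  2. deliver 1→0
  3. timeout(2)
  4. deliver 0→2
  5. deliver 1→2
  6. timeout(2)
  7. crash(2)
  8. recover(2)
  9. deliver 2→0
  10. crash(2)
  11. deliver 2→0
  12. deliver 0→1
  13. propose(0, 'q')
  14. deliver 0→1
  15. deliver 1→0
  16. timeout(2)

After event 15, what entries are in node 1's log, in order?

[1] deliver 2→0 → ∅
[2] deliver 1→0 → ∅
[3] timeout(2) → N2(back v1 [-])
[4] deliver 0→2 → ∅
[5] deliver 1→2 → ∅
[6] timeout(2) → N2(prim v2 [-])
[7] crash(2) → N2(✗prim v2 [-])
[8] recover(2) → N2(prim v2 [-])
[9] deliver 2→0 → ∅
[10] crash(2) → N2(✗prim v2 [-])
[11] deliver 2→0 → ∅
[12] deliver 0→1 → ∅
[13] propose(0,'q') → ∅
[14] deliver 0→1 → N1(back v0 [q])
[15] deliver 1→0 → N0(prim v0 [q])

q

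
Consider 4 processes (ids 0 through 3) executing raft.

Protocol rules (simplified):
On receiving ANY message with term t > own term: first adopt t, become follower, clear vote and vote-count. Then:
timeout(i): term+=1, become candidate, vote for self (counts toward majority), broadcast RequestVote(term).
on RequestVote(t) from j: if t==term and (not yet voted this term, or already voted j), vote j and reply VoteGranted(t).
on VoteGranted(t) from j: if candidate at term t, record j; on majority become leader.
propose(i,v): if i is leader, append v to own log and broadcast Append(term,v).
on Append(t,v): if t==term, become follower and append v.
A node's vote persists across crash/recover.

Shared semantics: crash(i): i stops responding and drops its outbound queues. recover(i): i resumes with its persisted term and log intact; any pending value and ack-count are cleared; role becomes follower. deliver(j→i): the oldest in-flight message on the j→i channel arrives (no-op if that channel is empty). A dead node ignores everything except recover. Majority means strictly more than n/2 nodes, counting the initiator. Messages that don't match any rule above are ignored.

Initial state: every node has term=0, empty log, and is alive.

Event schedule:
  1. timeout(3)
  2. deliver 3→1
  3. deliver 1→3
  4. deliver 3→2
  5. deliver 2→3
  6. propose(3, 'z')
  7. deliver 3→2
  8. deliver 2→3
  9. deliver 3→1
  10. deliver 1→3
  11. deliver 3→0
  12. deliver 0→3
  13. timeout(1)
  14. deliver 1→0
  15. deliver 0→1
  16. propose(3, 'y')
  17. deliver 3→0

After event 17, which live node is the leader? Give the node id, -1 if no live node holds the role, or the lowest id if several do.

1. timeout(3):  <3:cand t1 ->
2. deliver 3→1:  <1:foll t1 ->
3. deliver 1→3:  nop
4. deliver 3→2:  <2:foll t1 ->
5. deliver 2→3:  <3:lead t1 ->
6. propose(3,'z'):  <3:lead t1 z>
7. deliver 3→2:  <2:foll t1 z>
8. deliver 2→3:  nop
9. deliver 3→1:  <1:foll t1 z>
10. deliver 1→3:  nop
11. deliver 3→0:  <0:foll t1 ->
12. deliver 0→3:  nop
13. timeout(1):  <1:cand t2 z>
14. deliver 1→0:  <0:foll t2 ->
15. deliver 0→1:  nop
16. propose(3,'y'):  <3:lead t1 z,y>
17. deliver 3→0:  nop

3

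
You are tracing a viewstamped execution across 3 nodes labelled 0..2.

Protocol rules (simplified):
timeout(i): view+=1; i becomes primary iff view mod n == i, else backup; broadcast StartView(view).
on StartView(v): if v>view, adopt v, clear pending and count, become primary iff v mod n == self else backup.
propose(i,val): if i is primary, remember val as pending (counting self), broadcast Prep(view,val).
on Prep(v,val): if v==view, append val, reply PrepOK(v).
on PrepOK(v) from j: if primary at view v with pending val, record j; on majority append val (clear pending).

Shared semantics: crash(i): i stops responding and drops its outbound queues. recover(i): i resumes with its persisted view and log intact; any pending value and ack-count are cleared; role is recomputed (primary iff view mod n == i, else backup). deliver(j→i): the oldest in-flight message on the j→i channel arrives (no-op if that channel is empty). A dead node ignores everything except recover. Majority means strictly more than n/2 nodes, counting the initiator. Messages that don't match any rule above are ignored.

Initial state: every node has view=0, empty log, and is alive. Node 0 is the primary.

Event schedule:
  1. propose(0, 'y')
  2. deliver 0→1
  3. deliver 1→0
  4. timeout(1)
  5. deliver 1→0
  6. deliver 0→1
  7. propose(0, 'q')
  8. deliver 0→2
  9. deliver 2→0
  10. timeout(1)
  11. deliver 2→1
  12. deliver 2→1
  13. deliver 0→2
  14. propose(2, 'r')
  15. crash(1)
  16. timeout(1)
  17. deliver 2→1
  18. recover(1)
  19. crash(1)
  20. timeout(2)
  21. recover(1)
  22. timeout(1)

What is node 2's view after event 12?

e1 propose(0,'y'): ·
e2 deliver 0→1: 1[back,v=0,y]
e3 deliver 1→0: 0[prim,v=0,y]
e4 timeout(1): 1[prim,v=1,y]
e5 deliver 1→0: 0[back,v=1,y]
e6 deliver 0→1: ·
e7 propose(0,'q'): ·
e8 deliver 0→2: 2[back,v=0,y]
e9 deliver 2→0: ·
e10 timeout(1): 1[back,v=2,y]
e11 deliver 2→1: ·
e12 deliver 2→1: ·

0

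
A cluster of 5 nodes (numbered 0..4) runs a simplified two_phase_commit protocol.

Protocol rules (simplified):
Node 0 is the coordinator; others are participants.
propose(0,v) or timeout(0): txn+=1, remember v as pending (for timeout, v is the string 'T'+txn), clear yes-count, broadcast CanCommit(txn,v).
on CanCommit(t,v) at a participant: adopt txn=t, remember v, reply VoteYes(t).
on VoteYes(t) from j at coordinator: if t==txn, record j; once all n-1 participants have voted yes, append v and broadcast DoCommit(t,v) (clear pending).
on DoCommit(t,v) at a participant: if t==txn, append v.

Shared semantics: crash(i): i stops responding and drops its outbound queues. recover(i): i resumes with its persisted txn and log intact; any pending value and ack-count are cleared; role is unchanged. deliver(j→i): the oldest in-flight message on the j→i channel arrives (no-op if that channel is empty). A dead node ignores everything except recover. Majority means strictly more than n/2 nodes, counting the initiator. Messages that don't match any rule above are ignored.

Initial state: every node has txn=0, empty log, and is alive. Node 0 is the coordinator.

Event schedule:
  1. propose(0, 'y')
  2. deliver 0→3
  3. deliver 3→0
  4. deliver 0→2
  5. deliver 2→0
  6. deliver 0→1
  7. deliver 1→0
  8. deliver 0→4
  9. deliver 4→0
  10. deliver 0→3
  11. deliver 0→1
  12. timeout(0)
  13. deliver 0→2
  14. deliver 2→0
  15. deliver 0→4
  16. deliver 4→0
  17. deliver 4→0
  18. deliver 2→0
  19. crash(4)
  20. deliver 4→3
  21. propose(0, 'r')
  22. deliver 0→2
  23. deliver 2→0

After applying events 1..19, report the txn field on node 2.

1

1. propose(0,'y'):  <0:coor t1 ->
2. deliver 0→3:  <3:part t1 ->
3. deliver 3→0:  nop
4. deliver 0→2:  <2:part t1 ->
5. deliver 2→0:  nop
6. deliver 0→1:  <1:part t1 ->
7. deliver 1→0:  nop
8. deliver 0→4:  <4:part t1 ->
9. deliver 4→0:  <0:coor t1 y>
10. deliver 0→3:  <3:part t1 y>
11. deliver 0→1:  <1:part t1 y>
12. timeout(0):  <0:coor t2 y>
13. deliver 0→2:  <2:part t1 y>
14. deliver 2→0:  nop
15. deliver 0→4:  <4:part t1 y>
16. deliver 4→0:  nop
17. deliver 4→0:  nop
18. deliver 2→0:  nop
19. crash(4):  <4:✗part t1 y>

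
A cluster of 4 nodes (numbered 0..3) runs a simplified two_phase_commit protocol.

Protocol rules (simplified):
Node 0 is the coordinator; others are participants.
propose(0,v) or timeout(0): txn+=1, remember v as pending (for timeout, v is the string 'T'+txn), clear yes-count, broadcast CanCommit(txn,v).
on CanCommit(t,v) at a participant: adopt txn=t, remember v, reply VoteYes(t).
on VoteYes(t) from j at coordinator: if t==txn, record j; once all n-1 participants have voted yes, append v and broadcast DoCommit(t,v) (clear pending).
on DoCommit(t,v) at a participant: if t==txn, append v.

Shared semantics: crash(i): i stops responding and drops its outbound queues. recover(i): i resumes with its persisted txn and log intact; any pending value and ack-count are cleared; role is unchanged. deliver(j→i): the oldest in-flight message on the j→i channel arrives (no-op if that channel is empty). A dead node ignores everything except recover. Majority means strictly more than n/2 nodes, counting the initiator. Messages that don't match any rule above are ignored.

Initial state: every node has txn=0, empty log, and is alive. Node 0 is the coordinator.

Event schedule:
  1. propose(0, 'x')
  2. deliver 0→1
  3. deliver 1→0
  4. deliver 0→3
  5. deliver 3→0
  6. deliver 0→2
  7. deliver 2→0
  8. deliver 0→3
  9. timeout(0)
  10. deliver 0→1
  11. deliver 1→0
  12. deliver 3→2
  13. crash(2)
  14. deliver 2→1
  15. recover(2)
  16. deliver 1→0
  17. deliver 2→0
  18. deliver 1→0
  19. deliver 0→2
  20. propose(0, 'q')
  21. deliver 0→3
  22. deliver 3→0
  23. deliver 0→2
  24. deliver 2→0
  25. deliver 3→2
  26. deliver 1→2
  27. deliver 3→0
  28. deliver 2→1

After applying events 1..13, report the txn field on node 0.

2

[1] propose(0,'x') → N0(coor t1 [-])
[2] deliver 0→1 → N1(part t1 [-])
[3] deliver 1→0 → ∅
[4] deliver 0→3 → N3(part t1 [-])
[5] deliver 3→0 → ∅
[6] deliver 0→2 → N2(part t1 [-])
[7] deliver 2→0 → N0(coor t1 [x])
[8] deliver 0→3 → N3(part t1 [x])
[9] timeout(0) → N0(coor t2 [x])
[10] deliver 0→1 → N1(part t1 [x])
[11] deliver 1→0 → ∅
[12] deliver 3→2 → ∅
[13] crash(2) → N2(✗part t1 [-])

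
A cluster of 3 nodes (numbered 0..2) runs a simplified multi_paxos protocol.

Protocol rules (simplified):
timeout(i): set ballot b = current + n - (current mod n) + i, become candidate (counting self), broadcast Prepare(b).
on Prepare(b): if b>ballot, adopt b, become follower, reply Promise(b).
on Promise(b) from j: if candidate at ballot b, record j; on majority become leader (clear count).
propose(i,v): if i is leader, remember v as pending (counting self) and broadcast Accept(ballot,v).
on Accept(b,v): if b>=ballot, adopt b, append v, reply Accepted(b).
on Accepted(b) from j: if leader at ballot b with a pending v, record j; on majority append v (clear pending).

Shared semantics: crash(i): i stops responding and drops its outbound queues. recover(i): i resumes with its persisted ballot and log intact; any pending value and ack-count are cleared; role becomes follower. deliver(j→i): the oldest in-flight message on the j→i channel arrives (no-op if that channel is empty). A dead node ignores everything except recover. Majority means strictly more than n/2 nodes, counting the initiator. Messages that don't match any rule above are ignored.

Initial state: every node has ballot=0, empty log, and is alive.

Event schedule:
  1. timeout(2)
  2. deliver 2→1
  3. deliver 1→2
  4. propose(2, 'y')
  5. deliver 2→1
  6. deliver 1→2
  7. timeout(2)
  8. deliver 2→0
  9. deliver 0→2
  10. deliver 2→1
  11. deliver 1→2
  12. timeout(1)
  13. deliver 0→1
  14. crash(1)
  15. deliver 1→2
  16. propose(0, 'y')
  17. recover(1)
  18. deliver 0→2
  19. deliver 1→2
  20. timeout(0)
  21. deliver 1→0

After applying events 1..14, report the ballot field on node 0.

step 1 timeout(2): 2={cand,b=5,log=-}
step 2 deliver 2→1: 1={foll,b=5,log=-}
step 3 deliver 1→2: 2={lead,b=5,log=-}
step 4 propose(2,'y'): —
step 5 deliver 2→1: 1={foll,b=5,log=y}
step 6 deliver 1→2: 2={lead,b=5,log=y}
step 7 timeout(2): 2={cand,b=8,log=y}
step 8 deliver 2→0: 0={foll,b=5,log=-}
step 9 deliver 0→2: —
step 10 deliver 2→1: 1={foll,b=8,log=y}
step 11 deliver 1→2: 2={lead,b=8,log=y}
step 12 timeout(1): 1={cand,b=10,log=y}
step 13 deliver 0→1: —
step 14 crash(1): 1={✗cand,b=10,log=y}

5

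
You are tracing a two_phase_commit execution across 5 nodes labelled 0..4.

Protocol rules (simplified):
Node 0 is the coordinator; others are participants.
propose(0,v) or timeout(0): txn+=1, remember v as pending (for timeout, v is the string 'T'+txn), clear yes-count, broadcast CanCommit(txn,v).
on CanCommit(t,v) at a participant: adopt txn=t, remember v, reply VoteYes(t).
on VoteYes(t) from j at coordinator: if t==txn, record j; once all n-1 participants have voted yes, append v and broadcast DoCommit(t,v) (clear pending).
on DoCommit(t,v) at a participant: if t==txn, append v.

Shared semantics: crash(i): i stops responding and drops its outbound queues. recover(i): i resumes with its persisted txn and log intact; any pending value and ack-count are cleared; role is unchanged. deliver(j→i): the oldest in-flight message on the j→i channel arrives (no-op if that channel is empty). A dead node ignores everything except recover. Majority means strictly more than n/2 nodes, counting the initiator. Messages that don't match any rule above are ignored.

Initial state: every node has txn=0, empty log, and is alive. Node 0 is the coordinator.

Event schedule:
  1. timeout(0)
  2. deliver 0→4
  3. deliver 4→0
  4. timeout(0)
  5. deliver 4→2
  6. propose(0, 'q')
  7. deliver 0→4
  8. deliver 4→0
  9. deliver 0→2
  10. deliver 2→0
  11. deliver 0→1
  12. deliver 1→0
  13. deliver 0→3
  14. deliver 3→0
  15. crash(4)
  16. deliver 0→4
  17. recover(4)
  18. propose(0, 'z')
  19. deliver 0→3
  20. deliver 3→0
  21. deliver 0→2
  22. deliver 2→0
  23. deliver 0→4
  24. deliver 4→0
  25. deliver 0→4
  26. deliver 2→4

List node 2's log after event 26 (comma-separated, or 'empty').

empty

1. timeout(0):  <0:coor t1 ->
2. deliver 0→4:  <4:part t1 ->
3. deliver 4→0:  nop
4. timeout(0):  <0:coor t2 ->
5. deliver 4→2:  nop
6. propose(0,'q'):  <0:coor t3 ->
7. deliver 0→4:  <4:part t2 ->
8. deliver 4→0:  nop
9. deliver 0→2:  <2:part t1 ->
10. deliver 2→0:  nop
11. deliver 0→1:  <1:part t1 ->
12. deliver 1→0:  nop
13. deliver 0→3:  <3:part t1 ->
14. deliver 3→0:  nop
15. crash(4):  <4:✗part t2 ->
16. deliver 0→4:  nop
17. recover(4):  <4:part t2 ->
18. propose(0,'z'):  <0:coor t4 ->
19. deliver 0→3:  <3:part t2 ->
20. deliver 3→0:  nop
21. deliver 0→2:  <2:part t2 ->
22. deliver 2→0:  nop
23. deliver 0→4:  <4:part t3 ->
24. deliver 4→0:  nop
25. deliver 0→4:  <4:part t4 ->
26. deliver 2→4:  nop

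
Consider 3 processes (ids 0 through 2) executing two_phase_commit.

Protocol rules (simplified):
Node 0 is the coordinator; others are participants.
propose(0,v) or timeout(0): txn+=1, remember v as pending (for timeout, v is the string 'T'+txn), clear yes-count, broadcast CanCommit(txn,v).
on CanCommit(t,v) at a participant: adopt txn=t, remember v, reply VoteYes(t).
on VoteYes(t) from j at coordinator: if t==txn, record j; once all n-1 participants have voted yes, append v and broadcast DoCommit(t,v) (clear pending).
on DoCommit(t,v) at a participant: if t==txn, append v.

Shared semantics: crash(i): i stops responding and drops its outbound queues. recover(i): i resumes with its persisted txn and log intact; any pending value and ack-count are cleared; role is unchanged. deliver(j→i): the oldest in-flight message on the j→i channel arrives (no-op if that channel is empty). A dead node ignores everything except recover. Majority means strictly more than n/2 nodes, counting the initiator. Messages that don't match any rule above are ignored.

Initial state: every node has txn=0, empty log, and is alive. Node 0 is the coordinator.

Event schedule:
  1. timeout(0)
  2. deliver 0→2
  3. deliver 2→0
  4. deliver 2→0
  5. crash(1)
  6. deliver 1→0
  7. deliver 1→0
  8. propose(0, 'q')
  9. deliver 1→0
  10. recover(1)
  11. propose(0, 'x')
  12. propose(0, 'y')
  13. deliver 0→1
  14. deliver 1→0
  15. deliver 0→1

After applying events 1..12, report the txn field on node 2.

1. timeout(0):  <0:coor t1 ->
2. deliver 0→2:  <2:part t1 ->
3. deliver 2→0:  nop
4. deliver 2→0:  nop
5. crash(1):  <1:✗part t0 ->
6. deliver 1→0:  nop
7. deliver 1→0:  nop
8. propose(0,'q'):  <0:coor t2 ->
9. deliver 1→0:  nop
10. recover(1):  <1:part t0 ->
11. propose(0,'x'):  <0:coor t3 ->
12. propose(0,'y'):  <0:coor t4 ->

1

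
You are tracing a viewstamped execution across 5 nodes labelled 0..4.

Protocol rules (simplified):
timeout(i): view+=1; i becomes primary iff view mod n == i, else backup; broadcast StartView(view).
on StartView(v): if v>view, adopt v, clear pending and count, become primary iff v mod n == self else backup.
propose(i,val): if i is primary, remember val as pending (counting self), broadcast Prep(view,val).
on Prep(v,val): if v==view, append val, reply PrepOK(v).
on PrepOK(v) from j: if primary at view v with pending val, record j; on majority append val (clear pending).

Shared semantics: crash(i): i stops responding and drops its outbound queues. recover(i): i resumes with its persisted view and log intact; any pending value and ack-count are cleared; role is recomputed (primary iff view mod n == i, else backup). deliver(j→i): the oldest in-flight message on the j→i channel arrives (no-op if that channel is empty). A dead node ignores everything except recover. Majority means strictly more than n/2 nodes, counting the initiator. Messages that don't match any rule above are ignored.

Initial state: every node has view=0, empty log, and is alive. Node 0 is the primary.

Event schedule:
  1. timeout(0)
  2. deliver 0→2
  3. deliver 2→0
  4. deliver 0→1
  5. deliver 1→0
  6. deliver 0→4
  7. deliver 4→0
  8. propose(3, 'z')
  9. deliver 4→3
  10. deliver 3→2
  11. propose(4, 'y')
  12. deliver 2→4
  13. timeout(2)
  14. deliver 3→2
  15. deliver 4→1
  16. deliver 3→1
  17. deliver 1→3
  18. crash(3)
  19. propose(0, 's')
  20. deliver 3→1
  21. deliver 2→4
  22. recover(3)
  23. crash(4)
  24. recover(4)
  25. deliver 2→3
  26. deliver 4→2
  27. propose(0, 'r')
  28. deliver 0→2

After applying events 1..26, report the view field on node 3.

2

[1] timeout(0) → N0(back v1 [-])
[2] deliver 0→2 → N2(back v1 [-])
[3] deliver 2→0 → ∅
[4] deliver 0→1 → N1(prim v1 [-])
[5] deliver 1→0 → ∅
[6] deliver 0→4 → N4(back v1 [-])
[7] deliver 4→0 → ∅
[8] propose(3,'z') → ∅
[9] deliver 4→3 → ∅
[10] deliver 3→2 → ∅
[11] propose(4,'y') → ∅
[12] deliver 2→4 → ∅
[13] timeout(2) → N2(prim v2 [-])
[14] deliver 3→2 → ∅
[15] deliver 4→1 → ∅
[16] deliver 3→1 → ∅
[17] deliver 1→3 → ∅
[18] crash(3) → N3(✗back v0 [-])
[19] propose(0,'s') → ∅
[20] deliver 3→1 → ∅
[21] deliver 2→4 → N4(back v2 [-])
[22] recover(3) → N3(back v0 [-])
[23] crash(4) → N4(✗back v2 [-])
[24] recover(4) → N4(back v2 [-])
[25] deliver 2→3 → N3(back v2 [-])
[26] deliver 4→2 → ∅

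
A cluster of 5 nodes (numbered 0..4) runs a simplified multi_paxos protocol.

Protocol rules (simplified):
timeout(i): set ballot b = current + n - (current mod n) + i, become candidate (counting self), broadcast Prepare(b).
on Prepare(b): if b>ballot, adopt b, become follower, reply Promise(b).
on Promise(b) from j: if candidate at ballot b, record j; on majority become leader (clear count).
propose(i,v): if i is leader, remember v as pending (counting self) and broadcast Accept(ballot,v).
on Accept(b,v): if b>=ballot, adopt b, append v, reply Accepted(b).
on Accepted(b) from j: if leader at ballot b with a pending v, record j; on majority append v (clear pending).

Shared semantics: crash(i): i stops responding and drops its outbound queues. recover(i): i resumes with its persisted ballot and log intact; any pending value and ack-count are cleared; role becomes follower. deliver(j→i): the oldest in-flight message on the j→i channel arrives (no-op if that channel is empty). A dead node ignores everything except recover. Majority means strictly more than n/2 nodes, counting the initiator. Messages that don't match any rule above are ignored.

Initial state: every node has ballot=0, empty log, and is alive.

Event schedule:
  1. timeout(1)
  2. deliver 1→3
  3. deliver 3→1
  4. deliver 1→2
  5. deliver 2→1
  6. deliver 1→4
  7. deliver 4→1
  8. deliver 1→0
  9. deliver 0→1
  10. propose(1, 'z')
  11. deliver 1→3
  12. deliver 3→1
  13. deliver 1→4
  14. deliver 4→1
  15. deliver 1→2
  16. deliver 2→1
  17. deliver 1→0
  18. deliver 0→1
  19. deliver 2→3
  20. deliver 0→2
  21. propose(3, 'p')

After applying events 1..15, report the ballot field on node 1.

[1] timeout(1) → N1(cand b6 [-])
[2] deliver 1→3 → N3(foll b6 [-])
[3] deliver 3→1 → ∅
[4] deliver 1→2 → N2(foll b6 [-])
[5] deliver 2→1 → N1(lead b6 [-])
[6] deliver 1→4 → N4(foll b6 [-])
[7] deliver 4→1 → ∅
[8] deliver 1→0 → N0(foll b6 [-])
[9] deliver 0→1 → ∅
[10] propose(1,'z') → ∅
[11] deliver 1→3 → N3(foll b6 [z])
[12] deliver 3→1 → ∅
[13] deliver 1→4 → N4(foll b6 [z])
[14] deliver 4→1 → N1(lead b6 [z])
[15] deliver 1→2 → N2(foll b6 [z])

6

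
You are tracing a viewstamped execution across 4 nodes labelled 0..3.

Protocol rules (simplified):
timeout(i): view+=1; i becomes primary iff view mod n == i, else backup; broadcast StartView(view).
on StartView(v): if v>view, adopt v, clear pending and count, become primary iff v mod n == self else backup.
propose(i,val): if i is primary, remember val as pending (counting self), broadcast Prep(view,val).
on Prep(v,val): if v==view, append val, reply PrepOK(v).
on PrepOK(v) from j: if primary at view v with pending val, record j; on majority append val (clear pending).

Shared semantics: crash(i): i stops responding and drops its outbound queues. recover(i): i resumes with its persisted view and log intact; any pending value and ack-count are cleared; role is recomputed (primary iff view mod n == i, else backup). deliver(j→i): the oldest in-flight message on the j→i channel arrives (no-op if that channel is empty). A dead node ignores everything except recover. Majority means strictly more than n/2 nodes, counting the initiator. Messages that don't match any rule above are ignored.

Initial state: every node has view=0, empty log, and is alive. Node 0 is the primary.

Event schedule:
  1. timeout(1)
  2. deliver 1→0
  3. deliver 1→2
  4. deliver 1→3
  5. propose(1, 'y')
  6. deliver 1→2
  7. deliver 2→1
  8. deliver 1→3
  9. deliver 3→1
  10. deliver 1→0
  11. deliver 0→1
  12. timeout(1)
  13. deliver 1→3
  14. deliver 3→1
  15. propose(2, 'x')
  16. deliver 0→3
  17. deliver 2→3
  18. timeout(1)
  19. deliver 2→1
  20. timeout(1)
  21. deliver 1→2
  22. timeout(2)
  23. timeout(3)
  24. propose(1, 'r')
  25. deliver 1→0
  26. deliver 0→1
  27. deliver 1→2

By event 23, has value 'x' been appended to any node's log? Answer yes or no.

no

[1] timeout(1) → N1(prim v1 [-])
[2] deliver 1→0 → N0(back v1 [-])
[3] deliver 1→2 → N2(back v1 [-])
[4] deliver 1→3 → N3(back v1 [-])
[5] propose(1,'y') → ∅
[6] deliver 1→2 → N2(back v1 [y])
[7] deliver 2→1 → ∅
[8] deliver 1→3 → N3(back v1 [y])
[9] deliver 3→1 → N1(prim v1 [y])
[10] deliver 1→0 → N0(back v1 [y])
[11] deliver 0→1 → ∅
[12] timeout(1) → N1(back v2 [y])
[13] deliver 1→3 → N3(back v2 [y])
[14] deliver 3→1 → ∅
[15] propose(2,'x') → ∅
[16] deliver 0→3 → ∅
[17] deliver 2→3 → ∅
[18] timeout(1) → N1(back v3 [y])
[19] deliver 2→1 → ∅
[20] timeout(1) → N1(back v4 [y])
[21] deliver 1→2 → N2(prim v2 [y])
[22] timeout(2) → N2(back v3 [y])
[23] timeout(3) → N3(prim v3 [y])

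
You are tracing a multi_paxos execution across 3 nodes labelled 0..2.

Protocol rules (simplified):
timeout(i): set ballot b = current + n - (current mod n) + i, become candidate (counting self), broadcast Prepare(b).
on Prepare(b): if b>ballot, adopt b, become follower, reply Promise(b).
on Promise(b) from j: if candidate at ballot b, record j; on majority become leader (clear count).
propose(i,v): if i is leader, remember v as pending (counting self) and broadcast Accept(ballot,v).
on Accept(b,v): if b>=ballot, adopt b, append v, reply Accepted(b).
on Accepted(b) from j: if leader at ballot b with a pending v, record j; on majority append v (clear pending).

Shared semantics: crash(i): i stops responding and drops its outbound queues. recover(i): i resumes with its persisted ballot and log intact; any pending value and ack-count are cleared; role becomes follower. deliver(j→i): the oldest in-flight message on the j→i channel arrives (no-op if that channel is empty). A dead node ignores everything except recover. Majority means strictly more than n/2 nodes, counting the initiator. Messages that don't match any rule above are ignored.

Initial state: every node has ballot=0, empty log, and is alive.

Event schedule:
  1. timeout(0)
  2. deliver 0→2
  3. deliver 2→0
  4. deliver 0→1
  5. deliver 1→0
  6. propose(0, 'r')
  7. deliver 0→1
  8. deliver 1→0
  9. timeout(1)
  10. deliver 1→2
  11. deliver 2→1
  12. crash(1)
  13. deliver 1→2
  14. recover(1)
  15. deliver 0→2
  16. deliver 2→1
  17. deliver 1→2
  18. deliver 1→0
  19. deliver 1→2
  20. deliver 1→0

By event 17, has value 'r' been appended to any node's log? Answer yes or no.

yes

1. timeout(0):  <0:cand b3 ->
2. deliver 0→2:  <2:foll b3 ->
3. deliver 2→0:  <0:lead b3 ->
4. deliver 0→1:  <1:foll b3 ->
5. deliver 1→0:  nop
6. propose(0,'r'):  nop
7. deliver 0→1:  <1:foll b3 r>
8. deliver 1→0:  <0:lead b3 r>
9. timeout(1):  <1:cand b7 r>
10. deliver 1→2:  <2:foll b7 ->
11. deliver 2→1:  <1:lead b7 r>
12. crash(1):  <1:✗lead b7 r>
13. deliver 1→2:  nop
14. recover(1):  <1:foll b7 r>
15. deliver 0→2:  nop
16. deliver 2→1:  nop
17. deliver 1→2:  nop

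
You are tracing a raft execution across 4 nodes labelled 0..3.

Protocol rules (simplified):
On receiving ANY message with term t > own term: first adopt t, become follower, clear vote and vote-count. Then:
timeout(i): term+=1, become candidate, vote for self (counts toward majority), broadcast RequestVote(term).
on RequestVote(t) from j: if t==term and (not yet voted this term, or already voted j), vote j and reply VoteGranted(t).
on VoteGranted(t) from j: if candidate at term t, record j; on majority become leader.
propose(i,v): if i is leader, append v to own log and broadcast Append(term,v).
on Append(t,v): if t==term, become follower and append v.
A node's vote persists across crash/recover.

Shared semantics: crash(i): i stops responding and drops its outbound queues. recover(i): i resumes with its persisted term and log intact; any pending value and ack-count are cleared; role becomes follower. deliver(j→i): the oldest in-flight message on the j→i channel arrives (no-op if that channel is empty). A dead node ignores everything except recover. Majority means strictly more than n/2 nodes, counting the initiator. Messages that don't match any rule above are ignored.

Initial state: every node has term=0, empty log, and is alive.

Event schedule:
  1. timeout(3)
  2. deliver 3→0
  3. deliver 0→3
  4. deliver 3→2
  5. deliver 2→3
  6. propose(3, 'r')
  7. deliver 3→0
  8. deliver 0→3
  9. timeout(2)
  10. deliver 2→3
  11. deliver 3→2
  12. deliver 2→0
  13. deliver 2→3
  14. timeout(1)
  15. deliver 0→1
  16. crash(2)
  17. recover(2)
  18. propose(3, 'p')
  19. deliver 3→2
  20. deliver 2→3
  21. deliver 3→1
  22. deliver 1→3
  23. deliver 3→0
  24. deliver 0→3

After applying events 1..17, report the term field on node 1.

[1] timeout(3) → N3(cand t1 [-])
[2] deliver 3→0 → N0(foll t1 [-])
[3] deliver 0→3 → ∅
[4] deliver 3→2 → N2(foll t1 [-])
[5] deliver 2→3 → N3(lead t1 [-])
[6] propose(3,'r') → N3(lead t1 [r])
[7] deliver 3→0 → N0(foll t1 [r])
[8] deliver 0→3 → ∅
[9] timeout(2) → N2(cand t2 [-])
[10] deliver 2→3 → N3(foll t2 [r])
[11] deliver 3→2 → ∅
[12] deliver 2→0 → N0(foll t2 [r])
[13] deliver 2→3 → ∅
[14] timeout(1) → N1(cand t1 [-])
[15] deliver 0→1 → ∅
[16] crash(2) → N2(✗cand t2 [-])
[17] recover(2) → N2(foll t2 [-])

1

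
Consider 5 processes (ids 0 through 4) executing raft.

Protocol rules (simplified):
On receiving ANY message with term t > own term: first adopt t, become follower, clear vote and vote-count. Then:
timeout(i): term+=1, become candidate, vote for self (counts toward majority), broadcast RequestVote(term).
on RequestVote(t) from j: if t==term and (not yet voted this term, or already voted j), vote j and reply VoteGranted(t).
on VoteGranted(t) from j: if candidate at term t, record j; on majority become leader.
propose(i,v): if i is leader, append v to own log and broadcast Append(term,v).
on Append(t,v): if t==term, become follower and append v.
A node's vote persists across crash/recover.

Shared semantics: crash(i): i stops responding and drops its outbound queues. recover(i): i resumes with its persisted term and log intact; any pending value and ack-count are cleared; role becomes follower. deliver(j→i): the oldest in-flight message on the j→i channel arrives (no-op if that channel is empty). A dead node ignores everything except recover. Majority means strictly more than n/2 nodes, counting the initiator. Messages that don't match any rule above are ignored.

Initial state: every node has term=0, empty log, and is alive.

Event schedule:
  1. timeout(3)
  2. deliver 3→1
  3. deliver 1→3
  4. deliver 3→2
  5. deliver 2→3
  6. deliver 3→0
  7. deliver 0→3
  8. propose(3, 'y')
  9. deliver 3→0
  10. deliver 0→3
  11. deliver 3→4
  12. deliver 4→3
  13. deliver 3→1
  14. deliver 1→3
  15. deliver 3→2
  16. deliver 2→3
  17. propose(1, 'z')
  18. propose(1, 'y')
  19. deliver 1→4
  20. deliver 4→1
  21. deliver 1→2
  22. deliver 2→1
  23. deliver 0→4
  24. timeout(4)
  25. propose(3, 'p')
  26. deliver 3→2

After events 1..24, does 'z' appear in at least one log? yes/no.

no

e1 timeout(3): 3[cand,t=1,-]
e2 deliver 3→1: 1[foll,t=1,-]
e3 deliver 1→3: ·
e4 deliver 3→2: 2[foll,t=1,-]
e5 deliver 2→3: 3[lead,t=1,-]
e6 deliver 3→0: 0[foll,t=1,-]
e7 deliver 0→3: ·
e8 propose(3,'y'): 3[lead,t=1,y]
e9 deliver 3→0: 0[foll,t=1,y]
e10 deliver 0→3: ·
e11 deliver 3→4: 4[foll,t=1,-]
e12 deliver 4→3: ·
e13 deliver 3→1: 1[foll,t=1,y]
e14 deliver 1→3: ·
e15 deliver 3→2: 2[foll,t=1,y]
e16 deliver 2→3: ·
e17 propose(1,'z'): ·
e18 propose(1,'y'): ·
e19 deliver 1→4: ·
e20 deliver 4→1: ·
e21 deliver 1→2: ·
e22 deliver 2→1: ·
e23 deliver 0→4: ·
e24 timeout(4): 4[cand,t=2,-]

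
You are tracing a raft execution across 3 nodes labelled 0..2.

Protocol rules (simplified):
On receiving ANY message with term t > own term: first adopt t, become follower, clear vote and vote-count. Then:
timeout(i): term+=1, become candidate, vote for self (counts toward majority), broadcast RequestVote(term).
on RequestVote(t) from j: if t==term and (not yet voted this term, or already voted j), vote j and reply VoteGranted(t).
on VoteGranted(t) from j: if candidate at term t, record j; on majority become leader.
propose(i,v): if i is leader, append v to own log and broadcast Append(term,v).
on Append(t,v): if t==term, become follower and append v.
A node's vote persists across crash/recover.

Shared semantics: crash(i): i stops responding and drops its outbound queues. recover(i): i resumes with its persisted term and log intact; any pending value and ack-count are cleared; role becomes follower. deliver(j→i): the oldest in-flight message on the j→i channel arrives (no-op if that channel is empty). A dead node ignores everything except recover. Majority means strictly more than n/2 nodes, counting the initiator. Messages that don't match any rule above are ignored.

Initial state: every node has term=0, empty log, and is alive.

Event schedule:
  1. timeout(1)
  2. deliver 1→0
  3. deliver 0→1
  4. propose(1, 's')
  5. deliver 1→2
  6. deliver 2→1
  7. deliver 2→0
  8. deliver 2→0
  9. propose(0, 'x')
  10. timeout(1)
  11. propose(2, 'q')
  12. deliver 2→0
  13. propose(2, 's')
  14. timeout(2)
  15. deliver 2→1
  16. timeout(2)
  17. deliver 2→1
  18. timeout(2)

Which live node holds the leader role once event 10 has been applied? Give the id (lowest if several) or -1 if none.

-1

after 1 — timeout(1): n1:cand/t1/[-]
after 2 — deliver 1→0: n0:foll/t1/[-]
after 3 — deliver 0→1: n1:lead/t1/[-]
after 4 — propose(1,'s'): n1:lead/t1/[s]
after 5 — deliver 1→2: n2:foll/t1/[-]
after 6 — deliver 2→1: ·
after 7 — deliver 2→0: ·
after 8 — deliver 2→0: ·
after 9 — propose(0,'x'): ·
after 10 — timeout(1): n1:cand/t2/[s]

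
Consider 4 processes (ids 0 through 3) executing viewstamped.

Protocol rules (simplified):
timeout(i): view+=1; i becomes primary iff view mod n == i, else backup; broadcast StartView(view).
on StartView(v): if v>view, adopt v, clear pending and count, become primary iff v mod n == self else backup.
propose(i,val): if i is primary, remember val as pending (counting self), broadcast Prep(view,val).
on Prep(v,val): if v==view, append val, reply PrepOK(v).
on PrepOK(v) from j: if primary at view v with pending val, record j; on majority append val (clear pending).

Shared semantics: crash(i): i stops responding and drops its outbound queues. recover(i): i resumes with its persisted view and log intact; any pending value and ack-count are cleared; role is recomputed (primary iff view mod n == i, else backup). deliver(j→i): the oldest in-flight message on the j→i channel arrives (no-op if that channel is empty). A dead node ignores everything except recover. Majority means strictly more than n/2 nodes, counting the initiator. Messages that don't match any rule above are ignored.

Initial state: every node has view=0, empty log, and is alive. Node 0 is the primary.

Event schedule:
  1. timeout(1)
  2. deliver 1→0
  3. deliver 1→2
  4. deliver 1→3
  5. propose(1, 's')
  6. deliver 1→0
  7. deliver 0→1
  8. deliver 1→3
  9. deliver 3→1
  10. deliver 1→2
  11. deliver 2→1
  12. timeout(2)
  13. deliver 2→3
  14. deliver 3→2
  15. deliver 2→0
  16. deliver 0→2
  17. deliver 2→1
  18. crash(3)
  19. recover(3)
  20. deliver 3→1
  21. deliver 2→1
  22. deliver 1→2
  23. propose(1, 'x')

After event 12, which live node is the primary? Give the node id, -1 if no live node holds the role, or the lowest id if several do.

1

e1 timeout(1): 1[prim,v=1,-]
e2 deliver 1→0: 0[back,v=1,-]
e3 deliver 1→2: 2[back,v=1,-]
e4 deliver 1→3: 3[back,v=1,-]
e5 propose(1,'s'): ·
e6 deliver 1→0: 0[back,v=1,s]
e7 deliver 0→1: ·
e8 deliver 1→3: 3[back,v=1,s]
e9 deliver 3→1: 1[prim,v=1,s]
e10 deliver 1→2: 2[back,v=1,s]
e11 deliver 2→1: ·
e12 timeout(2): 2[prim,v=2,s]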